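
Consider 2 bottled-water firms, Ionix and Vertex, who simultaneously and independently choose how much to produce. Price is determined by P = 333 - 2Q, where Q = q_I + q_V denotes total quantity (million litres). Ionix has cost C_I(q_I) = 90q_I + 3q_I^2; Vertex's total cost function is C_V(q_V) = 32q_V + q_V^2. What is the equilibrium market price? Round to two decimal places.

212.29

Ionix's profit: π_I = (333 - 2Q)q_I - (90q_I + 3q_I²). Setting ∂π_I/∂q_I = 0: 243 - 10q_I - 2(q_V) = 0.
Vertex's profit: π_V = (333 - 2Q)q_V - (32q_V + q_V²). Setting ∂π_V/∂q_V = 0: 301 - 6q_V - 2(q_I) = 0.
Rearranging gives the reaction functions q_I = (243 - 2q_V)/10 and q_V = (301 - 2q_I)/6.
Substituting one into the other gives q_I = 107/7 and q_V = 631/14.
Total output Q = 845/14, so price P = 333 - 2·(845/14) = 1486/7.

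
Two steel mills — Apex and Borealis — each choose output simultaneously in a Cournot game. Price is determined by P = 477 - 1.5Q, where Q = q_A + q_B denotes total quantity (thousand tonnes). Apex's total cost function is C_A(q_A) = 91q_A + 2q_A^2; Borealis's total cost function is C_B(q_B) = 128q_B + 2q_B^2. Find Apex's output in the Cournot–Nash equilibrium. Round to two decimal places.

Apex's profit: π_A = (477 - 1.5Q)q_A - (91q_A + 2q_A²). Setting ∂π_A/∂q_A = 0: 386 - 7q_A - (3/2)(q_B) = 0.
Borealis's first-order condition: 349 - 7q_B - (3/2)(q_A) = 0.
Best responses: q_A = (386 - (3/2)q_B)/7, q_B = (349 - (3/2)q_A)/7.
Solving the pair: q_A = 46.5989, q_B = 39.8717.

46.60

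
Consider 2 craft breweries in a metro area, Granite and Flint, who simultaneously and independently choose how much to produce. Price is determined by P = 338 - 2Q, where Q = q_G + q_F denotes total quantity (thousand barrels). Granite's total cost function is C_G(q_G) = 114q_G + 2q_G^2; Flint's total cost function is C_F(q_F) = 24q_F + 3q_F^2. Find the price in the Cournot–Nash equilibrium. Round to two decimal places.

Granite's profit: π_G = (338 - 2Q)q_G - (114q_G + 2q_G²). Setting ∂π_G/∂q_G = 0: 224 - 8q_G - 2(q_F) = 0.
Flint's profit: π_F = (338 - 2Q)q_F - (24q_F + 3q_F²). Setting ∂π_F/∂q_F = 0: 314 - 10q_F - 2(q_G) = 0.
So q_G = (224 - 2q_F)/8 and q_F = (314 - 2q_G)/10.
Solving the pair: q_G = 403/19, q_F = 516/19.
Total output Q = 919/19, so price P = 338 - 2·(919/19) = 241.2632.

241.26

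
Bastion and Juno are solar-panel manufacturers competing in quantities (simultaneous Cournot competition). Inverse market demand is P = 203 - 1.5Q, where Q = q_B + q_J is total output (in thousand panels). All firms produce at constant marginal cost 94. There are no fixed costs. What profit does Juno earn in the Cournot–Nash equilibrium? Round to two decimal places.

A representative firm's profit is π_i = q_i(203 - 1.5Q) - 94q_i.
First-order condition (treating rivals' output as given): 109 - 3q_i - (3/2)q_j = 0.
With identical firms every q_j equals q_i, so q_j = q_i and 109 = (9/2)q_i, giving q_i = 218/9.
Price P = 203 - (3/2)·(436/9) = 391/3.
Juno's profit: (391/3 - 94)·(218/9) = 880.0741.

880.07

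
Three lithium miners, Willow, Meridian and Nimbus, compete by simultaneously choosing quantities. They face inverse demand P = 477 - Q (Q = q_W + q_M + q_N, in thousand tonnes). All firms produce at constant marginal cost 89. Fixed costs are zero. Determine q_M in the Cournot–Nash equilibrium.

97

A representative firm's profit is π_i = q_i(477 - Q) - 89q_i.
Setting ∂π_i/∂q_i = 0 with rivals' quantities fixed: 388 - 2q_i - Σ_{j≠i} q_j = 0.
By symmetry each firm produces the same amount; substituting Σ_{j≠i} q_j = 2q_i yields q_i = 388/4 = 97.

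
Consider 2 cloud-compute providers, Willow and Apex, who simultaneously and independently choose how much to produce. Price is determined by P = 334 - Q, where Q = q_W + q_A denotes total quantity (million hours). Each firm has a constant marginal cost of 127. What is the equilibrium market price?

Each firm earns π_i = (334 - Q)q_i - 127q_i.
Setting ∂π_i/∂q_i = 0 with rivals' quantities fixed: 207 - 2q_i - q_j = 0.
With identical firms every q_j equals q_i, so q_j = q_i and 207 = 3q_i, giving q_i = 69.
Total output Q = 138, so price P = 334 - 138 = 196.

196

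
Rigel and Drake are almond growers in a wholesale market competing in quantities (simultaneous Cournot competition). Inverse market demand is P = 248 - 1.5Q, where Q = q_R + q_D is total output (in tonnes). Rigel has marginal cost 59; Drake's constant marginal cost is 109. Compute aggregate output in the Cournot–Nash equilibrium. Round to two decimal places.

Rigel's profit: π_R = (248 - 1.5Q)q_R - (59q_R). Setting ∂π_R/∂q_R = 0: 189 - 3q_R - (3/2)(q_D) = 0.
Drake's profit: π_D = (248 - 1.5Q)q_D - (109q_D). Setting ∂π_D/∂q_D = 0: 139 - 3q_D - (3/2)(q_R) = 0.
Rearranging gives the reaction functions q_R = (189 - (3/2)q_D)/3 and q_D = (139 - (3/2)q_R)/3.
Substituting one into the other gives q_R = 478/9 and q_D = 178/9.
Total output Q = 478/9 + 178/9 = 656/9.

72.89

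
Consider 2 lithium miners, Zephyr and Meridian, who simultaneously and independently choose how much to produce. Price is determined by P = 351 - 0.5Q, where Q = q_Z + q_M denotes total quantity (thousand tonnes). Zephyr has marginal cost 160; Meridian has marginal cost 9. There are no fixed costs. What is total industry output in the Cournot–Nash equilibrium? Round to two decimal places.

355.33

Zephyr's profit: π_Z = (351 - 0.5Q)q_Z - (160q_Z). Setting ∂π_Z/∂q_Z = 0: 191 - q_Z - (1/2)(q_M) = 0.
Meridian's profit: π_M = (351 - 0.5Q)q_M - (9q_M). Setting ∂π_M/∂q_M = 0: 342 - q_M - (1/2)(q_Z) = 0.
So q_Z = (191 - (1/2)q_M) and q_M = (342 - (1/2)q_Z).
Solving the pair: q_Z = 80/3, q_M = 986/3.
Total output Q = 80/3 + 986/3 = 1066/3.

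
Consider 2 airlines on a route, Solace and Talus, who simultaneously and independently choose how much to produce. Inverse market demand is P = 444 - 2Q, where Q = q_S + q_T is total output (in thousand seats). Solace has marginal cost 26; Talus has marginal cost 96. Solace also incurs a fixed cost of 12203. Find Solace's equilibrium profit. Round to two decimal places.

1027.22

Solace's profit: π_S = (444 - 2Q)q_S - (26q_S). Setting ∂π_S/∂q_S = 0: 418 - 4q_S - 2(q_T) = 0.
Talus's first-order condition: 348 - 4q_T - 2(q_S) = 0.
Best responses: q_S = (418 - 2q_T)/4, q_T = (348 - 2q_S)/4.
Solving the pair: q_S = 244/3, q_T = 139/3.
Price P = 444 - 2·(383/3) = 566/3.
Solace's profit: (566/3 - 26)·(244/3) - 12203 = 1027.2222.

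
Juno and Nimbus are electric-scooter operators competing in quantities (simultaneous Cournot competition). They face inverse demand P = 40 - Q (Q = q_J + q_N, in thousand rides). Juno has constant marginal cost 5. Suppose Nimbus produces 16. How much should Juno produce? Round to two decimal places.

9.50

With the rival's output fixed at 16, Juno's profit is π_J = (40 - 16 - q_J)q_J - (5q_J) = (24 - q_J)q_J - (5q_J).
∂π_J/∂q_J = 19 - 2q_J = 0, so q_J = 19/2.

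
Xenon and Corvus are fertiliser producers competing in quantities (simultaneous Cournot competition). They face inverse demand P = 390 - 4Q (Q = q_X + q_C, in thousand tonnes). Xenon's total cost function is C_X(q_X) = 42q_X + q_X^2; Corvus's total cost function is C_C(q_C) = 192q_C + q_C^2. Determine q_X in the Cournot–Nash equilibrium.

Xenon's profit: π_X = (390 - 4Q)q_X - (42q_X + q_X²). Setting ∂π_X/∂q_X = 0: 348 - 10q_X - 4(q_C) = 0.
Corvus's profit: π_C = (390 - 4Q)q_C - (192q_C + q_C²). Setting ∂π_C/∂q_C = 0: 198 - 10q_C - 4(q_X) = 0.
Rearranging gives the reaction functions q_X = (348 - 4q_C)/10 and q_C = (198 - 4q_X)/10.
Substituting one into the other gives q_X = 32 and q_C = 7.

32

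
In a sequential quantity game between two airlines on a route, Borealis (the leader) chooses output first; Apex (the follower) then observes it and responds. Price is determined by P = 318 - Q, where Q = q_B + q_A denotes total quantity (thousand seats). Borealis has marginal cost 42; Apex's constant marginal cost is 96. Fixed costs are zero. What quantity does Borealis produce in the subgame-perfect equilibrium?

165

Solve by backward induction. Given q_B, the follower Apex maximises π_A = (318 - q_B - q_A)q_A - 96q_A.
∂π_A/∂q_A = 222 - q_B - 2q_A = 0 gives the reaction function q_A = (222 - q_B)/2.
Borealis substitutes q_A(q_B) into its own profit: π_B = q_B(318 - q_B - (222 - q_B)/2) - 42q_B = (207 - (1/2)q_B)q_B - 42q_B.
The leader's first-order condition 165 - q_B = 0 yields q_B = 165.
Then q_A = (222 - 165)/2 = 57/2.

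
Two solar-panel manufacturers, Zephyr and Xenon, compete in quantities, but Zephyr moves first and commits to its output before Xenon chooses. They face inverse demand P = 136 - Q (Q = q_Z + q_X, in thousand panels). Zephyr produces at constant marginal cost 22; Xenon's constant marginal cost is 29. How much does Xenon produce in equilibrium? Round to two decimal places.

Solve by backward induction. Given q_Z, the follower Xenon maximises π_X = (136 - q_Z - q_X)q_X - 29q_X.
Follower FOC: 107 - q_Z - 2q_X = 0, so q_X(q_Z) = (107 - q_Z)/2.
The leader anticipates this reaction. Substituting into P = 136 - Q gives P = 165/2 - (1/2)q_Z, so π_Z = (165/2 - (1/2)q_Z)q_Z - 22q_Z.
Maximising: ∂π_Z/∂q_Z = 121/2 - q_Z = 0, giving q_Z = 121/2.
Then q_X = (107 - 121/2)/2 = 93/4.

23.25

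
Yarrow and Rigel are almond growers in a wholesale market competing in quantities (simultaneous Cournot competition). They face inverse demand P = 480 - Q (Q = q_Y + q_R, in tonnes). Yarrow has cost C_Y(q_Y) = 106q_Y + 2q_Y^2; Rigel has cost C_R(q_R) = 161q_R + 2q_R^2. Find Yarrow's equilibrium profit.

Yarrow's profit: π_Y = (480 - Q)q_Y - (106q_Y + 2q_Y²). Setting ∂π_Y/∂q_Y = 0: 374 - 6q_Y - (q_R) = 0.
Rigel's profit: π_R = (480 - Q)q_R - (161q_R + 2q_R²). Setting ∂π_R/∂q_R = 0: 319 - 6q_R - (q_Y) = 0.
So q_Y = (374 - q_R)/6 and q_R = (319 - q_Y)/6.
Substituting one into the other gives q_Y = 55 and q_R = 44.
Price P = 480 - 99 = 381.
Yarrow's profit: 381·55 - 106·55 - 2·55² = 9075.

9075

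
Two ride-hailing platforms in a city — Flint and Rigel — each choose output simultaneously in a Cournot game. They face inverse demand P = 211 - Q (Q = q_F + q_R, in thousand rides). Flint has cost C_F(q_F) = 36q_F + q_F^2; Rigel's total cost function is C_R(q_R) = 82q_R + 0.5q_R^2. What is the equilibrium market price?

144

Flint's profit: π_F = (211 - Q)q_F - (36q_F + q_F²). Setting ∂π_F/∂q_F = 0: 175 - 4q_F - (q_R) = 0.
Rigel's profit: π_R = (211 - Q)q_R - (82q_R + (1/2)q_R²). Setting ∂π_R/∂q_R = 0: 129 - 3q_R - (q_F) = 0.
Rearranging gives the reaction functions q_F = (175 - q_R)/4 and q_R = (129 - q_F)/3.
Substituting one into the other gives q_F = 36 and q_R = 31.
Total output Q = 67, so price P = 211 - 67 = 144.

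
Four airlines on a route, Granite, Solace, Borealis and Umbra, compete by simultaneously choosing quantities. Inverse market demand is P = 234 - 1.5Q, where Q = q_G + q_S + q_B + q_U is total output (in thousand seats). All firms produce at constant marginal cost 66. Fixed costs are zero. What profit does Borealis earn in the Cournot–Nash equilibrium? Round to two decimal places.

752.64

A representative firm's profit is π_i = q_i(234 - 1.5Q) - 66q_i.
First-order condition (treating rivals' output as given): 168 - 3q_i - (3/2)·Σ_{j≠i} q_j = 0.
With identical firms every q_j equals q_i, so Σ_{j≠i} q_j = 3q_i and 168 = (15/2)q_i, giving q_i = 112/5.
Price P = 234 - (3/2)·(448/5) = 498/5.
Borealis's profit: (498/5 - 66)·(112/5) = 752.6400.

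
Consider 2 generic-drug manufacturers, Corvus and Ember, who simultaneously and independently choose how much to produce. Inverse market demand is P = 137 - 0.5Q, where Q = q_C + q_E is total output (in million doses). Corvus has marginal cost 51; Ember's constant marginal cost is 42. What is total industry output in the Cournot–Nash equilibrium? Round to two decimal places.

Corvus's profit: π_C = (137 - 0.5Q)q_C - (51q_C). Setting ∂π_C/∂q_C = 0: 86 - q_C - (1/2)(q_E) = 0.
Ember's first-order condition: 95 - q_E - (1/2)(q_C) = 0.
Best responses: q_C = (86 - (1/2)q_E), q_E = (95 - (1/2)q_C).
Substituting one into the other gives q_C = 154/3 and q_E = 208/3.
Total output Q = 154/3 + 208/3 = 362/3.

120.67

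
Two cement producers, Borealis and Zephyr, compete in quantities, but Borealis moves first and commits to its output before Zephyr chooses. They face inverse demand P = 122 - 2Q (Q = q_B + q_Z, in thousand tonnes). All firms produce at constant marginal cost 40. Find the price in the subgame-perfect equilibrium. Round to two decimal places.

60.50

Solve by backward induction. Given q_B, the follower Zephyr maximises π_Z = (122 - 2q_B - 2q_Z)q_Z - 40q_Z.
Setting the follower's marginal profit to zero, 82 - 2q_B - 4q_Z = 0, i.e. q_Z = (82 - 2q_B)/4.
The leader anticipates this reaction. Substituting into P = 122 - 2Q gives P = 81 - q_B, so π_B = (81 - q_B)q_B - 40q_B.
Leader FOC: 41 - 2q_B = 0, so q_B = 41/2.
Then q_Z = (82 - 2·(41/2))/4 = 41/4.
Total output Q = 123/4, so price P = 122 - 2·(123/4) = 121/2.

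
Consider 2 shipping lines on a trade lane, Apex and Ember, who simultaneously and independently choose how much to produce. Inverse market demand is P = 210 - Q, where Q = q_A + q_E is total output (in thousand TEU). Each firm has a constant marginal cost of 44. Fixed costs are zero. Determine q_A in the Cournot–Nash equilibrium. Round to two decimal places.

55.33

Each firm earns π_i = (210 - Q)q_i - 44q_i.
First-order condition (treating rivals' output as given): 166 - 2q_i - q_j = 0.
With identical firms every q_j equals q_i, so q_j = q_i and 166 = 3q_i, giving q_i = 166/3.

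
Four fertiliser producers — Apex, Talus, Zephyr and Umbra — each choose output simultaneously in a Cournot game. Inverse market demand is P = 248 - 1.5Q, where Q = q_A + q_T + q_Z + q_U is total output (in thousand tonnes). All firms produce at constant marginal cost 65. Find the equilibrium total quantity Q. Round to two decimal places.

A representative firm's profit is π_i = q_i(248 - 1.5Q) - 65q_i.
First-order condition (treating rivals' output as given): 183 - 3q_i - (3/2)·Σ_{j≠i} q_j = 0.
With identical firms every q_j equals q_i, so Σ_{j≠i} q_j = 3q_i and 183 = (15/2)q_i, giving q_i = 122/5.
Total output Q = 122/5 + 122/5 + 122/5 + 122/5 = 488/5.

97.60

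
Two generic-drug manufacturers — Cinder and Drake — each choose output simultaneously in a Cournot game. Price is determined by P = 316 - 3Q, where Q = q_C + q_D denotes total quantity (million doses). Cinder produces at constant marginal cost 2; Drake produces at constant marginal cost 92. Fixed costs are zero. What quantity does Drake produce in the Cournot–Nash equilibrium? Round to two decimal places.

14.89

Cinder's profit: π_C = (316 - 3Q)q_C - (2q_C). Setting ∂π_C/∂q_C = 0: 314 - 6q_C - 3(q_D) = 0.
Drake's profit: π_D = (316 - 3Q)q_D - (92q_D). Setting ∂π_D/∂q_D = 0: 224 - 6q_D - 3(q_C) = 0.
Best responses: q_C = (314 - 3q_D)/6, q_D = (224 - 3q_C)/6.
Solving the pair: q_C = 404/9, q_D = 134/9.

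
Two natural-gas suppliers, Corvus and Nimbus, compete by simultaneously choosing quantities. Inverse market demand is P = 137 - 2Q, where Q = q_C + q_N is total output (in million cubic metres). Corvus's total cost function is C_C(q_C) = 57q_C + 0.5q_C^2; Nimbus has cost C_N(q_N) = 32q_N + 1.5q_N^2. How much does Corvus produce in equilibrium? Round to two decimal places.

Corvus's profit: π_C = (137 - 2Q)q_C - (57q_C + (1/2)q_C²). Setting ∂π_C/∂q_C = 0: 80 - 5q_C - 2(q_N) = 0.
Nimbus's profit: π_N = (137 - 2Q)q_N - (32q_N + (3/2)q_N²). Setting ∂π_N/∂q_N = 0: 105 - 7q_N - 2(q_C) = 0.
So q_C = (80 - 2q_N)/5 and q_N = (105 - 2q_C)/7.
Solving the pair: q_C = 350/31, q_N = 365/31.

11.29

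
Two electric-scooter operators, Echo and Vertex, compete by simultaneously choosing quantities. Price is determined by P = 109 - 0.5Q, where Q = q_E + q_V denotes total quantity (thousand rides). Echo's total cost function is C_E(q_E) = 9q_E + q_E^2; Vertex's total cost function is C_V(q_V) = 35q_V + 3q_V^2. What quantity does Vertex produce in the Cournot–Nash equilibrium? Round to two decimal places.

8.29

Echo's profit: π_E = (109 - 0.5Q)q_E - (9q_E + q_E²). Setting ∂π_E/∂q_E = 0: 100 - 3q_E - (1/2)(q_V) = 0.
Vertex's first-order condition: 74 - 7q_V - (1/2)(q_E) = 0.
So q_E = (100 - (1/2)q_V)/3 and q_V = (74 - (1/2)q_E)/7.
Substituting one into the other gives q_E = 31.9518 and q_V = 688/83.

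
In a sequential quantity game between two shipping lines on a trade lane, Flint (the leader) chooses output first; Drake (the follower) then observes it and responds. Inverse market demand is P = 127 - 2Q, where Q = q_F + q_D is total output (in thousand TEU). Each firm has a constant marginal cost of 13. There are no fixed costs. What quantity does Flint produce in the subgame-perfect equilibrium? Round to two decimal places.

28.50

Solve by backward induction. Given q_F, the follower Drake maximises π_D = (127 - 2q_F - 2q_D)q_D - 13q_D.
∂π_D/∂q_D = 114 - 2q_F - 4q_D = 0 gives the reaction function q_D = (114 - 2q_F)/4.
The leader anticipates this reaction. Substituting into P = 127 - 2Q gives P = 70 - q_F, so π_F = (70 - q_F)q_F - 13q_F.
The leader's first-order condition 57 - 2q_F = 0 yields q_F = 57/2.
Then q_D = (114 - 2·(57/2))/4 = 57/4.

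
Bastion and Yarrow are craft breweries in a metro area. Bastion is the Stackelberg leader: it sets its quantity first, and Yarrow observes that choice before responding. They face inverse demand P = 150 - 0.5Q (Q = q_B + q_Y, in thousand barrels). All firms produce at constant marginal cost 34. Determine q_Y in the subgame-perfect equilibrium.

58

The follower Yarrow best-responds to any q_B: π_Y = (150 - 0.5Q)q_Y - 34q_Y.
∂π_Y/∂q_Y = 116 - (1/2)q_B - q_Y = 0 gives the reaction function q_Y = (116 - (1/2)q_B).
The leader anticipates this reaction. Substituting into P = 150 - 0.5Q gives P = 92 - (1/4)q_B, so π_B = (92 - (1/4)q_B)q_B - 34q_B.
The leader's first-order condition 58 - (1/2)q_B = 0 yields q_B = 116.
Then q_Y = (116 - (1/2)·116) = 58.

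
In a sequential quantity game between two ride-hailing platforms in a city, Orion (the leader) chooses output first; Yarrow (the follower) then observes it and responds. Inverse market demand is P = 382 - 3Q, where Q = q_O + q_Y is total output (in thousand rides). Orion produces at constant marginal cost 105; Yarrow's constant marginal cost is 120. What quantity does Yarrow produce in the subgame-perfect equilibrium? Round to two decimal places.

19.33

Solve by backward induction. Given q_O, the follower Yarrow maximises π_Y = (382 - 3q_O - 3q_Y)q_Y - 120q_Y.
Follower FOC: 262 - 3q_O - 6q_Y = 0, so q_Y(q_O) = (262 - 3q_O)/6.
Orion substitutes q_Y(q_O) into its own profit: π_O = q_O(382 - 3q_O - (262 - 3q_O)/2) - 105q_O = (251 - (3/2)q_O)q_O - 105q_O.
Leader FOC: 146 - 3q_O = 0, so q_O = 146/3.
Then q_Y = (262 - 3·(146/3))/6 = 58/3.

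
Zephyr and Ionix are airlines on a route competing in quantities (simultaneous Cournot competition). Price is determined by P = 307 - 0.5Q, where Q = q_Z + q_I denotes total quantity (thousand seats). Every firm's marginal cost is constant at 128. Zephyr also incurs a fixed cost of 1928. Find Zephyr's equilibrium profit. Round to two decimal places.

Each firm earns π_i = (307 - 0.5Q)q_i - 128q_i.
First-order condition (treating rivals' output as given): 179 - q_i - (1/2)q_j = 0.
By symmetry each firm produces the same amount; substituting q_j = q_i yields q_i = 179/(3/2) = 358/3.
Price P = 307 - (1/2)·(716/3) = 563/3.
Zephyr's profit: (563/3 - 128)·(358/3) - 1928 = 5192.2222.

5192.22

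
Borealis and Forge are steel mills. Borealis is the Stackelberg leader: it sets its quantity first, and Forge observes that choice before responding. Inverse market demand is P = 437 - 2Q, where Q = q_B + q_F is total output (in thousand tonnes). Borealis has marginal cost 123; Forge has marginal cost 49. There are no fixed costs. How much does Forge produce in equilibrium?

67

The follower Forge best-responds to any q_B: π_F = (437 - 2Q)q_F - 49q_F.
Follower FOC: 388 - 2q_B - 4q_F = 0, so q_F(q_B) = (388 - 2q_B)/4.
Borealis substitutes q_F(q_B) into its own profit: π_B = q_B(437 - 2q_B - (388 - 2q_B)/2) - 123q_B = (243 - q_B)q_B - 123q_B.
Maximising: ∂π_B/∂q_B = 120 - 2q_B = 0, giving q_B = 60.
Then q_F = (388 - 2·60)/4 = 67.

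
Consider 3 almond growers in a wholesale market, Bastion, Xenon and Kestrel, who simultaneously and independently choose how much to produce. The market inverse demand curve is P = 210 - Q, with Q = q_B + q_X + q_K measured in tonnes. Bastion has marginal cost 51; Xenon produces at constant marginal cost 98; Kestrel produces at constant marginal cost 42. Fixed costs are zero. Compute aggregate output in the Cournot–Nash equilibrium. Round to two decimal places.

109.75

Bastion's profit: π_B = (210 - Q)q_B - (51q_B). Setting ∂π_B/∂q_B = 0: 159 - 2q_B - (q_X + q_K) = 0.
Xenon's first-order condition: 112 - 2q_X - (q_B + q_K) = 0.
Kestrel's first-order condition: 168 - 2q_K - (q_B + q_X) = 0.
Summing all 3 equations gives 439 − 4Q = 0, hence Q = 439/4.
Back-substituting: q_B = (159 − 439/4) = 197/4, q_X = (112 − 439/4) = 9/4, q_K = (168 − 439/4) = 233/4.
Total output Q = 197/4 + 9/4 + 233/4 = 439/4.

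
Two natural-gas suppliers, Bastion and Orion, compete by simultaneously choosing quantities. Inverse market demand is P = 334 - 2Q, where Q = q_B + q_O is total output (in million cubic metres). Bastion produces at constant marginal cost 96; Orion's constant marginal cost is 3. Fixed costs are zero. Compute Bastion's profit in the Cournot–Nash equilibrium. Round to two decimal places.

Bastion's profit: π_B = (334 - 2Q)q_B - (96q_B). Setting ∂π_B/∂q_B = 0: 238 - 4q_B - 2(q_O) = 0.
Orion's profit: π_O = (334 - 2Q)q_O - (3q_O). Setting ∂π_O/∂q_O = 0: 331 - 4q_O - 2(q_B) = 0.
Best responses: q_B = (238 - 2q_O)/4, q_O = (331 - 2q_B)/4.
Solving the pair: q_B = 145/6, q_O = 212/3.
Price P = 334 - 2·(569/6) = 433/3.
Bastion's profit: (433/3 - 96)·(145/6) = 1168.0556.

1168.06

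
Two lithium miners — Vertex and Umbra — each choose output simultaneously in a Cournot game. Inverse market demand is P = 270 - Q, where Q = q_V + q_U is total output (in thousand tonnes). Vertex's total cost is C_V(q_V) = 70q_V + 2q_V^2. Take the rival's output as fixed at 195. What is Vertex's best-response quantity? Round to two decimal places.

With the rival's output fixed at 195, Vertex's profit is π_V = (270 - 195 - q_V)q_V - (70q_V + 2q_V²) = (75 - q_V)q_V - (70q_V + 2q_V²).
∂π_V/∂q_V = 5 - 6q_V = 0, so q_V = 5/6.

0.83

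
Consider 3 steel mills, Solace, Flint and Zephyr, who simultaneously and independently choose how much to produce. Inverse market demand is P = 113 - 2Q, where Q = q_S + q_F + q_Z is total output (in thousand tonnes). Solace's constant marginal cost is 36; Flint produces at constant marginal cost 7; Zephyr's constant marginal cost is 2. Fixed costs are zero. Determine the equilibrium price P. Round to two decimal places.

39.50

Solace's profit: π_S = (113 - 2Q)q_S - (36q_S). Setting ∂π_S/∂q_S = 0: 77 - 4q_S - 2(q_F + q_Z) = 0.
Flint's profit: π_F = (113 - 2Q)q_F - (7q_F). Setting ∂π_F/∂q_F = 0: 106 - 4q_F - 2(q_S + q_Z) = 0.
Zephyr's first-order condition: 111 - 4q_Z - 2(q_S + q_F) = 0.
Adding the 3 first-order conditions: 294 − 8Q = 0, so Q = 147/4.
Back-substituting: q_S = (77 − 147/2)/2 = 7/4, q_F = (106 − 147/2)/2 = 65/4, q_Z = (111 − 147/2)/2 = 75/4.
Total output Q = 147/4, so price P = 113 - 2·(147/4) = 79/2.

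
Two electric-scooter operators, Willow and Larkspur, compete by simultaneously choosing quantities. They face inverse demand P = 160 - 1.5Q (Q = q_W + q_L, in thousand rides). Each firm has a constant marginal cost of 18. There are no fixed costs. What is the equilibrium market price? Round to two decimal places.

A representative firm's profit is π_i = q_i(160 - 1.5Q) - 18q_i.
First-order condition (treating rivals' output as given): 142 - 3q_i - (3/2)q_j = 0.
By symmetry each firm produces the same amount; substituting q_j = q_i yields q_i = 142/(9/2) = 284/9.
Total output Q = 568/9, so price P = 160 - (3/2)·(568/9) = 196/3.

65.33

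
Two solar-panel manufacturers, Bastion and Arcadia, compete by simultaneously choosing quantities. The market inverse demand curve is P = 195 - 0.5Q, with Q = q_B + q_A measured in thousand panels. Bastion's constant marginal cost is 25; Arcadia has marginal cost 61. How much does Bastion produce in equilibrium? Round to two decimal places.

137.33

Bastion's profit: π_B = (195 - 0.5Q)q_B - (25q_B). Setting ∂π_B/∂q_B = 0: 170 - q_B - (1/2)(q_A) = 0.
Arcadia's profit: π_A = (195 - 0.5Q)q_A - (61q_A). Setting ∂π_A/∂q_A = 0: 134 - q_A - (1/2)(q_B) = 0.
Rearranging gives the reaction functions q_B = (170 - (1/2)q_A) and q_A = (134 - (1/2)q_B).
Solving the pair: q_B = 412/3, q_A = 196/3.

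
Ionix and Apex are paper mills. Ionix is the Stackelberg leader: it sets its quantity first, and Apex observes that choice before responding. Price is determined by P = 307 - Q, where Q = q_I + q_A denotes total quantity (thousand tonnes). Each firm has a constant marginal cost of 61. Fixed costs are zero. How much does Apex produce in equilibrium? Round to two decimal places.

61.50

Solve by backward induction. Given q_I, the follower Apex maximises π_A = (307 - q_I - q_A)q_A - 61q_A.
Follower FOC: 246 - q_I - 2q_A = 0, so q_A(q_I) = (246 - q_I)/2.
The leader anticipates this reaction. Substituting into P = 307 - Q gives P = 184 - (1/2)q_I, so π_I = (184 - (1/2)q_I)q_I - 61q_I.
Maximising: ∂π_I/∂q_I = 123 - q_I = 0, giving q_I = 123.
Then q_A = (246 - 123)/2 = 123/2.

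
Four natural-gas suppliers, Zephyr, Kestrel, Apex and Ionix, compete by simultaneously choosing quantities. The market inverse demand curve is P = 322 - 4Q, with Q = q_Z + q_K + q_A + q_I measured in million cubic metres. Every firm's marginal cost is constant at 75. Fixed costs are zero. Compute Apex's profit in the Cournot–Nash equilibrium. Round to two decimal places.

A representative firm's profit is π_i = q_i(322 - 4Q) - 75q_i.
First-order condition (treating rivals' output as given): 247 - 8q_i - 4·Σ_{j≠i} q_j = 0.
With identical firms every q_j equals q_i, so Σ_{j≠i} q_j = 3q_i and 247 = 20q_i, giving q_i = 247/20.
Price P = 322 - 4·(247/5) = 622/5.
Apex's profit: (622/5 - 75)·(247/20) = 610.0900.

610.09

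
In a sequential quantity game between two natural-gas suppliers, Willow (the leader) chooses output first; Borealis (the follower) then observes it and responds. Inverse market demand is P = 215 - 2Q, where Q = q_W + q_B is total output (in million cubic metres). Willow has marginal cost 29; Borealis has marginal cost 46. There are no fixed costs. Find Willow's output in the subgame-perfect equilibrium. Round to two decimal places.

Solve by backward induction. Given q_W, the follower Borealis maximises π_B = (215 - 2q_W - 2q_B)q_B - 46q_B.
∂π_B/∂q_B = 169 - 2q_W - 4q_B = 0 gives the reaction function q_B = (169 - 2q_W)/4.
The leader anticipates this reaction. Substituting into P = 215 - 2Q gives P = 261/2 - q_W, so π_W = (261/2 - q_W)q_W - 29q_W.
The leader's first-order condition 203/2 - 2q_W = 0 yields q_W = 203/4.
Then q_B = (169 - 2·(203/4))/4 = 135/8.

50.75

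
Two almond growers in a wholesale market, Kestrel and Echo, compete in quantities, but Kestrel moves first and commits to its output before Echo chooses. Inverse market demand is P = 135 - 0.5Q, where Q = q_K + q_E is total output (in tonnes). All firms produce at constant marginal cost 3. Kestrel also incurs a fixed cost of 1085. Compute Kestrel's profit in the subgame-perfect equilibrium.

3271

The follower Echo best-responds to any q_K: π_E = (135 - 0.5Q)q_E - 3q_E.
Setting the follower's marginal profit to zero, 132 - (1/2)q_K - q_E = 0, i.e. q_E = (132 - (1/2)q_K).
The leader anticipates this reaction. Substituting into P = 135 - 0.5Q gives P = 69 - (1/4)q_K, so π_K = (69 - (1/4)q_K)q_K - 3q_K.
The leader's first-order condition 66 - (1/2)q_K = 0 yields q_K = 132.
Then q_E = (132 - (1/2)·132) = 66.
Price P = 135 - (1/2)·198 = 36.
Kestrel's profit: (36 - 3)·132 - 1085 = 3271.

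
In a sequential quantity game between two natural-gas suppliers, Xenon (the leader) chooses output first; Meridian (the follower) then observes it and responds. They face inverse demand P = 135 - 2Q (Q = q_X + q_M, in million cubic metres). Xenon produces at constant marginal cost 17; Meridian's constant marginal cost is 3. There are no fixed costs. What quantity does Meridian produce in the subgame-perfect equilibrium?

20

The follower Meridian best-responds to any q_X: π_M = (135 - 2Q)q_M - 3q_M.
Setting the follower's marginal profit to zero, 132 - 2q_X - 4q_M = 0, i.e. q_M = (132 - 2q_X)/4.
The leader anticipates this reaction. Substituting into P = 135 - 2Q gives P = 69 - q_X, so π_X = (69 - q_X)q_X - 17q_X.
Leader FOC: 52 - 2q_X = 0, so q_X = 26.
Then q_M = (132 - 2·26)/4 = 20.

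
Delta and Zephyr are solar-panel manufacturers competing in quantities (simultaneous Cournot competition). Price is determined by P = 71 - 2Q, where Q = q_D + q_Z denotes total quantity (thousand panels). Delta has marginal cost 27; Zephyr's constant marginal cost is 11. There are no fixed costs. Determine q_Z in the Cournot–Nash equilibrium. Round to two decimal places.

12.67

Delta's profit: π_D = (71 - 2Q)q_D - (27q_D). Setting ∂π_D/∂q_D = 0: 44 - 4q_D - 2(q_Z) = 0.
Zephyr's profit: π_Z = (71 - 2Q)q_Z - (11q_Z). Setting ∂π_Z/∂q_Z = 0: 60 - 4q_Z - 2(q_D) = 0.
Rearranging gives the reaction functions q_D = (44 - 2q_Z)/4 and q_Z = (60 - 2q_D)/4.
Solving the pair: q_D = 14/3, q_Z = 38/3.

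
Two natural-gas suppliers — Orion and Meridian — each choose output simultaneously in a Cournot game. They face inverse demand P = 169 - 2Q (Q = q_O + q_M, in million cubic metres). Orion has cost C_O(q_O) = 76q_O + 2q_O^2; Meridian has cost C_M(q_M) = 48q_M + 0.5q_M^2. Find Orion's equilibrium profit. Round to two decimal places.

153.48

Orion's profit: π_O = (169 - 2Q)q_O - (76q_O + 2q_O²). Setting ∂π_O/∂q_O = 0: 93 - 8q_O - 2(q_M) = 0.
Meridian's profit: π_M = (169 - 2Q)q_M - (48q_M + (1/2)q_M²). Setting ∂π_M/∂q_M = 0: 121 - 5q_M - 2(q_O) = 0.
So q_O = (93 - 2q_M)/8 and q_M = (121 - 2q_O)/5.
Solving the pair: q_O = 223/36, q_M = 391/18.
Price P = 169 - 2·(335/12) = 679/6.
Orion's profit: (679/6)·(223/36) - 76·(223/36) - 2(223/36)² = 153.4846.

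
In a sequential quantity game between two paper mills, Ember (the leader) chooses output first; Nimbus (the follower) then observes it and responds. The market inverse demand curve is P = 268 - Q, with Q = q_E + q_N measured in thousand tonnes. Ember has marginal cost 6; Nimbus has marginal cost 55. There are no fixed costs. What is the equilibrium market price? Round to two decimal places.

83.75

Solve by backward induction. Given q_E, the follower Nimbus maximises π_N = (268 - q_E - q_N)q_N - 55q_N.
Setting the follower's marginal profit to zero, 213 - q_E - 2q_N = 0, i.e. q_N = (213 - q_E)/2.
Ember substitutes q_N(q_E) into its own profit: π_E = q_E(268 - q_E - (213 - q_E)/2) - 6q_E = (323/2 - (1/2)q_E)q_E - 6q_E.
Leader FOC: 311/2 - q_E = 0, so q_E = 311/2.
Then q_N = (213 - 311/2)/2 = 115/4.
Total output Q = 737/4, so price P = 268 - 737/4 = 335/4.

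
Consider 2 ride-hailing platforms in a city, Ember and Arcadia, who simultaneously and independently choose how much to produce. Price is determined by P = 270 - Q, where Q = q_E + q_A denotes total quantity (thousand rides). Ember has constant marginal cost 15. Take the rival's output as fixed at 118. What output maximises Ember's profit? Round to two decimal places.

With the rival's output fixed at 118, Ember's profit is π_E = (270 - 118 - q_E)q_E - (15q_E) = (152 - q_E)q_E - (15q_E).
∂π_E/∂q_E = 137 - 2q_E = 0, so q_E = 137/2.

68.50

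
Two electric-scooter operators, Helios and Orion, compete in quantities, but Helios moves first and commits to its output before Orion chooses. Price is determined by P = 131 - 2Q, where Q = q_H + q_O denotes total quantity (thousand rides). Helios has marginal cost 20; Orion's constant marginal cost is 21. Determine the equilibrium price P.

48

Solve by backward induction. Given q_H, the follower Orion maximises π_O = (131 - 2q_H - 2q_O)q_O - 21q_O.
Setting the follower's marginal profit to zero, 110 - 2q_H - 4q_O = 0, i.e. q_O = (110 - 2q_H)/4.
The leader anticipates this reaction. Substituting into P = 131 - 2Q gives P = 76 - q_H, so π_H = (76 - q_H)q_H - 20q_H.
The leader's first-order condition 56 - 2q_H = 0 yields q_H = 28.
Then q_O = (110 - 2·28)/4 = 27/2.
Total output Q = 83/2, so price P = 131 - 2·(83/2) = 48.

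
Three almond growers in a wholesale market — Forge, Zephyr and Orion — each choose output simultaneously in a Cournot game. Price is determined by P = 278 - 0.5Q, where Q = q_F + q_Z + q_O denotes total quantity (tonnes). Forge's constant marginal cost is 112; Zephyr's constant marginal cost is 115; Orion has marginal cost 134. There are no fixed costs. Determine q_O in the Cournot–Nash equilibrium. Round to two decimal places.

51.50

Forge's profit: π_F = (278 - 0.5Q)q_F - (112q_F). Setting ∂π_F/∂q_F = 0: 166 - q_F - (1/2)(q_Z + q_O) = 0.
Zephyr's first-order condition: 163 - q_Z - (1/2)(q_F + q_O) = 0.
Orion's first-order condition: 144 - q_O - (1/2)(q_F + q_Z) = 0.
Summing all 3 equations gives 473 − 2Q = 0, hence Q = 473/2.
Back-substituting: q_F = (166 − 473/4)/(1/2) = 191/2, q_Z = (163 − 473/4)/(1/2) = 179/2, q_O = (144 − 473/4)/(1/2) = 103/2.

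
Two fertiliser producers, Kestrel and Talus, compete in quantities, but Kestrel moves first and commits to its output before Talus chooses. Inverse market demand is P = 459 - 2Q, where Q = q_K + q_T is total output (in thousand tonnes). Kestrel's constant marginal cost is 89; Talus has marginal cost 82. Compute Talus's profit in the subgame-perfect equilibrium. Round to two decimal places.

The follower Talus best-responds to any q_K: π_T = (459 - 2Q)q_T - 82q_T.
Setting the follower's marginal profit to zero, 377 - 2q_K - 4q_T = 0, i.e. q_T = (377 - 2q_K)/4.
The leader anticipates this reaction. Substituting into P = 459 - 2Q gives P = 541/2 - q_K, so π_K = (541/2 - q_K)q_K - 89q_K.
Maximising: ∂π_K/∂q_K = 363/2 - 2q_K = 0, giving q_K = 363/4.
Then q_T = (377 - 2·(363/4))/4 = 391/8.
Price P = 459 - 2·(1117/8) = 719/4.
Talus's profit: (719/4 - 82)·(391/8) = 4777.5313.

4777.53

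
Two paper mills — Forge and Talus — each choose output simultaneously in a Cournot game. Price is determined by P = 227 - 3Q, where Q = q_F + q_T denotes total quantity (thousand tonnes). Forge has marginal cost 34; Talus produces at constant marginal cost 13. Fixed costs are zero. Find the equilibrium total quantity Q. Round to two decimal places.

Forge's profit: π_F = (227 - 3Q)q_F - (34q_F). Setting ∂π_F/∂q_F = 0: 193 - 6q_F - 3(q_T) = 0.
Talus's profit: π_T = (227 - 3Q)q_T - (13q_T). Setting ∂π_T/∂q_T = 0: 214 - 6q_T - 3(q_F) = 0.
So q_F = (193 - 3q_T)/6 and q_T = (214 - 3q_F)/6.
Solving the pair: q_F = 172/9, q_T = 235/9.
Total output Q = 172/9 + 235/9 = 407/9.

45.22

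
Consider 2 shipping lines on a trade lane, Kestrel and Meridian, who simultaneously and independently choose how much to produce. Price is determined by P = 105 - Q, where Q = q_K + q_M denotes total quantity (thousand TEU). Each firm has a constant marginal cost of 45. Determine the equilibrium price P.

65

A representative firm's profit is π_i = q_i(105 - Q) - 45q_i.
Setting ∂π_i/∂q_i = 0 with rivals' quantities fixed: 60 - 2q_i - q_j = 0.
By symmetry each firm produces the same amount; substituting q_j = q_i yields q_i = 60/3 = 20.
Total output Q = 40, so price P = 105 - 40 = 65.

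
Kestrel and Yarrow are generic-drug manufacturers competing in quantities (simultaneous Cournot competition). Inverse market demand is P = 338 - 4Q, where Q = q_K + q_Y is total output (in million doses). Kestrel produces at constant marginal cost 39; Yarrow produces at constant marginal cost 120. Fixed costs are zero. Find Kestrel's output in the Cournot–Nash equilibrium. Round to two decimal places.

Kestrel's profit: π_K = (338 - 4Q)q_K - (39q_K). Setting ∂π_K/∂q_K = 0: 299 - 8q_K - 4(q_Y) = 0.
Yarrow's profit: π_Y = (338 - 4Q)q_Y - (120q_Y). Setting ∂π_Y/∂q_Y = 0: 218 - 8q_Y - 4(q_K) = 0.
So q_K = (299 - 4q_Y)/8 and q_Y = (218 - 4q_K)/8.
Substituting one into the other gives q_K = 95/3 and q_Y = 137/12.

31.67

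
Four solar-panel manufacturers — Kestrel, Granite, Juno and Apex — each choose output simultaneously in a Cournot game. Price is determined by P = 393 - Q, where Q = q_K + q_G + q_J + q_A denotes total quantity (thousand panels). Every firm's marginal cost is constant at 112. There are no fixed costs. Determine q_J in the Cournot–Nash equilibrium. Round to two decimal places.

56.20

A representative firm's profit is π_i = q_i(393 - Q) - 112q_i.
Setting ∂π_i/∂q_i = 0 with rivals' quantities fixed: 281 - 2q_i - Σ_{j≠i} q_j = 0.
With identical firms every q_j equals q_i, so Σ_{j≠i} q_j = 3q_i and 281 = 5q_i, giving q_i = 281/5.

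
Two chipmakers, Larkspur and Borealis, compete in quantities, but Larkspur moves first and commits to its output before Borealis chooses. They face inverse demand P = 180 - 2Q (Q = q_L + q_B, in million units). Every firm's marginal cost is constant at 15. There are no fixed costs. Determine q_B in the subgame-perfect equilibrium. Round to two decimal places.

The follower Borealis best-responds to any q_L: π_B = (180 - 2Q)q_B - 15q_B.
Follower FOC: 165 - 2q_L - 4q_B = 0, so q_B(q_L) = (165 - 2q_L)/4.
Larkspur substitutes q_B(q_L) into its own profit: π_L = q_L(180 - 2q_L - (165 - 2q_L)/2) - 15q_L = (195/2 - q_L)q_L - 15q_L.
The leader's first-order condition 165/2 - 2q_L = 0 yields q_L = 165/4.
Then q_B = (165 - 2·(165/4))/4 = 165/8.

20.63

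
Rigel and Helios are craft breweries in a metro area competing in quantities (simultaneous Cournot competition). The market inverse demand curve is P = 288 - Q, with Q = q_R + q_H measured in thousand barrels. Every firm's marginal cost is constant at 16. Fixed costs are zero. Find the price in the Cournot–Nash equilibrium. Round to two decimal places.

Each firm earns π_i = (288 - Q)q_i - 16q_i.
Setting ∂π_i/∂q_i = 0 with rivals' quantities fixed: 272 - 2q_i - q_j = 0.
With identical firms every q_j equals q_i, so q_j = q_i and 272 = 3q_i, giving q_i = 272/3.
Total output Q = 544/3, so price P = 288 - 544/3 = 320/3.

106.67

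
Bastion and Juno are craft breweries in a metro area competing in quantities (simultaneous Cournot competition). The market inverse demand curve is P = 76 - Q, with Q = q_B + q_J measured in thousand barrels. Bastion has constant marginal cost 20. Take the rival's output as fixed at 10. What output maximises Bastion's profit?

23

With the rival's output fixed at 10, Bastion's profit is π_B = (76 - 10 - q_B)q_B - (20q_B) = (66 - q_B)q_B - (20q_B).
∂π_B/∂q_B = 46 - 2q_B = 0, so q_B = 23.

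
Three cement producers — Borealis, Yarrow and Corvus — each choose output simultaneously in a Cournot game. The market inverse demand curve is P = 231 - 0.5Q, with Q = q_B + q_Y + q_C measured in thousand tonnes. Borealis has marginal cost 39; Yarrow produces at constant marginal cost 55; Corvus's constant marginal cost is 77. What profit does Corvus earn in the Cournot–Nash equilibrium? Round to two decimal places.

1104.50

Borealis's profit: π_B = (231 - 0.5Q)q_B - (39q_B). Setting ∂π_B/∂q_B = 0: 192 - q_B - (1/2)(q_Y + q_C) = 0.
Yarrow's profit: π_Y = (231 - 0.5Q)q_Y - (55q_Y). Setting ∂π_Y/∂q_Y = 0: 176 - q_Y - (1/2)(q_B + q_C) = 0.
Corvus's first-order condition: 154 - q_C - (1/2)(q_B + q_Y) = 0.
Adding the 3 conditions: 522 − Q − Q = 0, i.e. Q = 261.
Back-substituting: q_B = (192 − 261/2)/(1/2) = 123, q_Y = (176 − 261/2)/(1/2) = 91, q_C = (154 − 261/2)/(1/2) = 47.
Price P = 231 - (1/2)·261 = 201/2.
Corvus's profit: (201/2 - 77)·47 = 1104.5000.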